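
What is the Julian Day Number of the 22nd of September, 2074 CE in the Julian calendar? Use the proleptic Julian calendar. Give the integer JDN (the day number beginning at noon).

2478851

In the Gregorian calendar the same day is 5 October 2074.
JDN 2451545 is 1 January 2000 CE (Gregorian); the target day is +27306 days from there, so JDN = 2478851.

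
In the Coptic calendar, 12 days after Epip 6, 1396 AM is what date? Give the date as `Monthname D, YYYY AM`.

The starting date is JDN 2334859; 2334859 + 12 = 2334871.
JDN 2334871 corresponds to Epip 18, 1396 AM.

Epip 18, 1396 AM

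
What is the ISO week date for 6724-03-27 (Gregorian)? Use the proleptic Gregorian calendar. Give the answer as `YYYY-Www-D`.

The weekday is Thursday (ISO weekday 4).
That Thursday belongs to ISO week 13 of ISO year 6724.

6724-W13-4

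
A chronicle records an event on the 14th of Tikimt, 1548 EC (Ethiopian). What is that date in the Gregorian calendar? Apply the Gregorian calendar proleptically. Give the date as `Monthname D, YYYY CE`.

Both dates share Julian Day Number 2289306; in the Gregorian calendar that is 22 October 1555 CE.

October 22, 1555 CE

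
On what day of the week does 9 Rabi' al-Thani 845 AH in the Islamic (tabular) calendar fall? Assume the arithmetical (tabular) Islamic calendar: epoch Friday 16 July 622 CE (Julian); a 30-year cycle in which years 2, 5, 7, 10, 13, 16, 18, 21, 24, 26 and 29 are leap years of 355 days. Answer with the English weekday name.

In the proleptic Gregorian calendar this is 5 September 1441 (JDN 2247622).
JDN 2247622 mod 7 = 6, and JDN 0 was a Monday, so this is a Sunday.

Sunday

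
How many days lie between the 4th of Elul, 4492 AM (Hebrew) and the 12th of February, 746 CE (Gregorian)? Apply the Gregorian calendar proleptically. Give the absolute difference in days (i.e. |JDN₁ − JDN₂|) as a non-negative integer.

4910

First date → JDN 1988663; second date → JDN 1993573.
The interval is |1988663 − 1993573| = 4910 days.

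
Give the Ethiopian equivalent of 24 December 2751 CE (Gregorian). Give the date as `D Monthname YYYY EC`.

Julian Day Number of the source date = 2726199.
Converting JDN 2726199 to the Ethiopian calendar gives 8 Tahsas 2744 EC.

8 Tahsas 2744 EC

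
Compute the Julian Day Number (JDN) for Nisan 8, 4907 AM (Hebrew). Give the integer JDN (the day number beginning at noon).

Equivalently 18 March 1147 (proleptic Gregorian).
JDN 2299161 is 15 October 1582 CE (Gregorian); the target day is −159092 days from there, so JDN = 2140069.

2140069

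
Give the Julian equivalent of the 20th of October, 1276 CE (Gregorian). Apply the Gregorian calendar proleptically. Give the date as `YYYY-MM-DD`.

1276-10-13

For dates in this range the Gregorian date is 7 days ahead of the Julian.
20 October 1276 Gregorian − 7 days → 13 October 1276 Julian.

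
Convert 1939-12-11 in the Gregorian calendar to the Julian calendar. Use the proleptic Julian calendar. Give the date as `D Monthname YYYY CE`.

28 November 1939 CE

For dates in this range the Gregorian date is 13 days ahead of the Julian.
11 December 1939 Gregorian − 13 days → 28 November 1939 Julian.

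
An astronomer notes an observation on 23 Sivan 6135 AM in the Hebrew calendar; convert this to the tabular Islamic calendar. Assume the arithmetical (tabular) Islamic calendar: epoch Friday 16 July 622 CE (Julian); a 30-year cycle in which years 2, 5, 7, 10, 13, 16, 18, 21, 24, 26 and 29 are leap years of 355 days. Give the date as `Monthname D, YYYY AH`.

Ramadan 23, 1807 AH

Both dates share Julian Day Number 2588684; in the tabular Islamic calendar that is 23 Ramadan 1807 AH.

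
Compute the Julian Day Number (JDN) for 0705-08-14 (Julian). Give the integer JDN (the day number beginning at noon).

In the proleptic Gregorian calendar the same day is 18 August 705.
JDN 2451545 is 1 January 2000 CE (Gregorian); the target day is −472760 days from there, so JDN = 1978785.

1978785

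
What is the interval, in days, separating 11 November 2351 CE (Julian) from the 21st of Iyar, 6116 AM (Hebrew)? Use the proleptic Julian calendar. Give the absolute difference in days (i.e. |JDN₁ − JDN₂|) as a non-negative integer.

1639

First date → JDN 2580075; second date → JDN 2581714.
The interval is |2580075 − 2581714| = 1639 days.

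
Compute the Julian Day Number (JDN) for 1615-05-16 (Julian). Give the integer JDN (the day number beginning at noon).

2311072

Equivalently 26 May 1615 (Gregorian).
JDN 2299161 is 15 October 1582 CE (Gregorian); the target day is +11911 days from there, so JDN = 2311072.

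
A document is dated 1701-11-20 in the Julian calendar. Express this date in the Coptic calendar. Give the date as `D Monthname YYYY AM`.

Both dates share Julian Day Number 2342672; in the Coptic calendar that is 24 Hathor 1418 AM.

24 Hathor 1418 AM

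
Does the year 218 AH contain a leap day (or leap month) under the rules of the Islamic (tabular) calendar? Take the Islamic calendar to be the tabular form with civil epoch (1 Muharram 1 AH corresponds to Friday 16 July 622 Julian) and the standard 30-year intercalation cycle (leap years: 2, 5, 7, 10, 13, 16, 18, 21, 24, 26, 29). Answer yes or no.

no

Year 218 AH is year 8 of its 30-year cycle; leap positions are 2, 5, 7, 10, 13, 16, 18, 21, 24, 26, 29, so it is a common year (354 days).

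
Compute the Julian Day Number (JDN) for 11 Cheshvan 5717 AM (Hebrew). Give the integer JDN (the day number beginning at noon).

Equivalently 16 October 1956 (Gregorian).
JDN 2400001 is 17 November 1858 CE (Gregorian), MJD 0; the target day is +35762 days from there, so JDN = 2435763.

2435763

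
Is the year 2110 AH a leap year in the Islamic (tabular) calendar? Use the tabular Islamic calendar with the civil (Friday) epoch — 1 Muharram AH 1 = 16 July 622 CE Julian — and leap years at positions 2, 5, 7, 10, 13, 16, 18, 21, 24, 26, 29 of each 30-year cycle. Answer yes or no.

Year 2110 AH is year 10 of its 30-year cycle; leap positions are 2, 5, 7, 10, 13, 16, 18, 21, 24, 26, 29, so it is a leap year (355 days).

yes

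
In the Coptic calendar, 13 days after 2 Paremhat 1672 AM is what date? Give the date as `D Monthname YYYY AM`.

15 Paremhat 1672 AM

The starting date is JDN 2435544; 2435544 + 13 = 2435557.
JDN 2435557 corresponds to 15 Paremhat 1672 AM.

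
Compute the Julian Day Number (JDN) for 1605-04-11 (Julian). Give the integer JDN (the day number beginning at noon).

2307385

Equivalently 21 April 1605 (Gregorian).
JDN 2299161 is 15 October 1582 CE (Gregorian); the target day is +8224 days from there, so JDN = 2307385.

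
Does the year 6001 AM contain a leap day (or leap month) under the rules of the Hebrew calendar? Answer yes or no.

Hebrew year 6001 is year 16 of its 19-year Metonic cycle; leap years are at positions 3, 6, 8, 11, 14, 17, 19, so it is a common year (12 months).

no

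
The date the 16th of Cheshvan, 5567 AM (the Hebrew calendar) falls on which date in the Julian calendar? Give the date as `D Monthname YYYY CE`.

Julian Day Number of the source date = 2380988.
Converting JDN 2380988 to the Julian calendar gives 16 October 1806 CE.

16 October 1806 CE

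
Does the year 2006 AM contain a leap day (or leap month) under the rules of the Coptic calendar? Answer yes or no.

no

2006 mod 4 = 2; in the Coptic calendar a year is leap when year mod 4 = 3, so it is a common year.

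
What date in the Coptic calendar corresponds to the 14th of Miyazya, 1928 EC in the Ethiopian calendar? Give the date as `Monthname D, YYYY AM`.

Parmouti 14, 1652 AM

Both dates share Julian Day Number 2428281; in the Coptic calendar that is 14 Parmouti 1652 AM.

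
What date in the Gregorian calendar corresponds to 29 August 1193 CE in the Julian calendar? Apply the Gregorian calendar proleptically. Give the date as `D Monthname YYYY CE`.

5 September 1193 CE

The Julian–Gregorian offset here is 7 days (Julian trailing).
29 August 1193 Julian + 7 days → 5 September 1193 Gregorian.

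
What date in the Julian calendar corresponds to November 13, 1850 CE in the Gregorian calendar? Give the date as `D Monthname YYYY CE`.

The Julian–Gregorian offset here is 12 days (Julian trailing).
13 November 1850 Gregorian − 12 days → 1 November 1850 Julian.

1 November 1850 CE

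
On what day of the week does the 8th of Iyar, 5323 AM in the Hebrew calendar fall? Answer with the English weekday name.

In the proleptic Gregorian calendar this is 11 May 1563 (JDN 2292064).
Since JDN mod 7 = 5 (0 = Monday), the day is Saturday.

Saturday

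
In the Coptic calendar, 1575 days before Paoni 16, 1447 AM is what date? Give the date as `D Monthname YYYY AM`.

22 Meshir 1443 AM

Counting 1575 days back from JDN 2353466 reaches JDN 2351891, which is 22 Meshir 1443 AM.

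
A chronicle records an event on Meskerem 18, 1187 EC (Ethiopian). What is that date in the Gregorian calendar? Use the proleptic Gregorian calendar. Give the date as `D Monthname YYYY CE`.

Both dates share Julian Day Number 2157424; in the Gregorian calendar that is 22 September 1194 CE.

22 September 1194 CE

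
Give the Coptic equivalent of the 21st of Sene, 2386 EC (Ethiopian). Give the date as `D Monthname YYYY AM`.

Both dates share Julian Day Number 2595632; in the Coptic calendar that is 21 Paoni 2110 AM.

21 Paoni 2110 AM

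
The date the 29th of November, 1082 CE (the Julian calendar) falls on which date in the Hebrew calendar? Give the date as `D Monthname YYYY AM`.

Both dates share Julian Day Number 2116591; in the Hebrew calendar that is 5 Tevet 4843 AM.

5 Tevet 4843 AM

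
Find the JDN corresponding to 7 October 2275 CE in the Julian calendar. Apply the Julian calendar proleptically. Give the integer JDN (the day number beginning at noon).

Equivalently 22 October 2275 (Gregorian).
JDN 2400001 is 17 November 1858 CE (Gregorian), MJD 0; the target day is +152280 days from there, so JDN = 2552281.

2552281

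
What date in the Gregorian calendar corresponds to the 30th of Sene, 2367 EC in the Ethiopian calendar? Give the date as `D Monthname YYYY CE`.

10 July 2375 CE

Both dates share Julian Day Number 2588701; in the Gregorian calendar that is 10 July 2375 CE.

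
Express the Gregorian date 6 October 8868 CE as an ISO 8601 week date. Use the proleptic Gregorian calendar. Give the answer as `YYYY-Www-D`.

8868-W40-6

The weekday is Saturday (ISO weekday 6).
That Saturday belongs to ISO week 40 of ISO year 8868.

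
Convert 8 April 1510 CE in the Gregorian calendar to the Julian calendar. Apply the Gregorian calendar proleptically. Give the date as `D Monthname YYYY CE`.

29 March 1510 CE

The Julian–Gregorian offset here is 10 days (Julian trailing).
8 April 1510 Gregorian − 10 days → 29 March 1510 Julian.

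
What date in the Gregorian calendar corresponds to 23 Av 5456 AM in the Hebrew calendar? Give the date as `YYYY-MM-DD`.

1696-08-21

Both dates share Julian Day Number 2340745; in the Gregorian calendar that is 21 August 1696 CE.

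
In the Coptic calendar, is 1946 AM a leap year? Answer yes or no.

no

1946 mod 4 = 2; in the Coptic calendar a year is leap when year mod 4 = 3, so it is a common year.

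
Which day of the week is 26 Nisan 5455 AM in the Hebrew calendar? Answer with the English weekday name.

Monday

This is JDN 2340247 (11 April 1695 Gregorian).
JDN 2340247 mod 7 = 0, and JDN 0 was a Monday, so this is a Monday.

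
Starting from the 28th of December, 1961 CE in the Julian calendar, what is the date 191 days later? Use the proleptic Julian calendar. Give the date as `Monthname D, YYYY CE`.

Counting 191 days forward from JDN 2437675 reaches JDN 2437866, which is July 7, 1962 CE.

July 7, 1962 CE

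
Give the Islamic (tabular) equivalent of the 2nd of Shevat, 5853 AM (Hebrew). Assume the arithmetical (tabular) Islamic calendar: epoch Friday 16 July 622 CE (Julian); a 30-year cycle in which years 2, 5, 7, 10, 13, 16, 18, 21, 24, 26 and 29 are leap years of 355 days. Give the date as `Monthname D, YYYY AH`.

Ramadan 2, 1516 AH

The source date corresponds to 29 January 2093 in the Gregorian calendar (JDN 2485542).
That day falls on 2 Ramadan 1516 AH in the tabular Islamic calendar.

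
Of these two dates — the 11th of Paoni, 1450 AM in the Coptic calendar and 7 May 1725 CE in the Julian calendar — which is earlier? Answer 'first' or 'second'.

First date → JDN 2354557; second date → JDN 2351241.
JDN 2351241 < JDN 2354557, so the second date is earlier.

second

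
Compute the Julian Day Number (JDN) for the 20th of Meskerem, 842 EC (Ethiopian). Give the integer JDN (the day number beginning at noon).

Equivalently 21 September 849 (proleptic Gregorian).
JDN 2400001 is 17 November 1858 CE (Gregorian), MJD 0; the target day is −368586 days from there, so JDN = 2031415.

2031415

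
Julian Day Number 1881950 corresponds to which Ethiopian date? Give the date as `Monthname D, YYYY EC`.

The proleptic Gregorian equivalent of JDN 1881950 is 2 July 440.
In the Ethiopian calendar that day is Hamle 7, 432 EC.

Hamle 7, 432 EC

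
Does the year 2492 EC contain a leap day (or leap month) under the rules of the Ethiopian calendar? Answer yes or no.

2492 mod 4 = 0; in the Ethiopian calendar a year is leap when year mod 4 = 3, so it is a common year.

no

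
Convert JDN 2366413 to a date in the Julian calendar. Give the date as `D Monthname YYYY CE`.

JDN 2366413 is 1 December 1766 in the Gregorian calendar.
In the Julian calendar that day is 20 November 1766 CE.

20 November 1766 CE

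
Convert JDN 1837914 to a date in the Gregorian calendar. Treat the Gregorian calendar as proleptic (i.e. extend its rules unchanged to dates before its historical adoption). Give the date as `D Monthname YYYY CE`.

9 December 319 CE

JDN 2451545 is 1 Jan 2000; 1837914 is −613631 days from there.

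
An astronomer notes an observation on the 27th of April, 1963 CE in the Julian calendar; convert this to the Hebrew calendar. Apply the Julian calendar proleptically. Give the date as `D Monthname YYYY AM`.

The source date corresponds to 10 May 1963 in the Gregorian calendar (JDN 2438160).
That day falls on 16 Iyar 5723 AM in the Hebrew calendar.

16 Iyar 5723 AM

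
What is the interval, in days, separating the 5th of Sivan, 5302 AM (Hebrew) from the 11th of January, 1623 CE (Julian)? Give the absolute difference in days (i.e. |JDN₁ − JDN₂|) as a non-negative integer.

29456

JDN of the first date = 2284413.
JDN of the second date = 2313869.
|2313869 − 2284413| = 29456.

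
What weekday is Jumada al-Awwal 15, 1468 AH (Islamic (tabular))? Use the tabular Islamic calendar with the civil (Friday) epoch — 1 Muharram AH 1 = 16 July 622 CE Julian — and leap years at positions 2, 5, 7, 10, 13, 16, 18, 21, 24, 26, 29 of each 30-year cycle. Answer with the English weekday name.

In the Gregorian calendar this is 23 March 2046 (JDN 2468428).
2468428 ≡ 4 (mod 7); counting from Monday = 0 gives Friday.

Friday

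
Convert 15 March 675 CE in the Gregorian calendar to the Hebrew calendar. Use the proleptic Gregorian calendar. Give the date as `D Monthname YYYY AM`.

8 Adar II 4435 AM

Both dates share Julian Day Number 1967672; in the Hebrew calendar that is 8 Adar II 4435 AM.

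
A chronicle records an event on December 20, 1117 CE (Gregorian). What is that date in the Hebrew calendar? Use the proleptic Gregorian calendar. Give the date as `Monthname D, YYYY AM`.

Tevet 16, 4878 AM

Julian Day Number of the source date = 2129389.
Converting JDN 2129389 to the Hebrew calendar gives 16 Tevet 4878 AM.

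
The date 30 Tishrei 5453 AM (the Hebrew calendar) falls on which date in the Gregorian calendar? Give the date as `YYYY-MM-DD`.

Julian Day Number of the source date = 2339334.
Converting JDN 2339334 to the Gregorian calendar gives 10 October 1692 CE.

1692-10-10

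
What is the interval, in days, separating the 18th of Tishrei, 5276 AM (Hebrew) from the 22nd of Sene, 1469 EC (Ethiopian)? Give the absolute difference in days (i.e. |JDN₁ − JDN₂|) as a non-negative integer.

JDN of the first date = 2274681.
JDN of the second date = 2260699.
|2260699 − 2274681| = 13982.

13982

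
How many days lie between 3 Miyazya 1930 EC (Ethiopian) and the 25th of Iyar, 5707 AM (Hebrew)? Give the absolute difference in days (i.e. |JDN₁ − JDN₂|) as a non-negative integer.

First date → JDN 2429000; second date → JDN 2432321.
The interval is |2429000 − 2432321| = 3321 days.

3321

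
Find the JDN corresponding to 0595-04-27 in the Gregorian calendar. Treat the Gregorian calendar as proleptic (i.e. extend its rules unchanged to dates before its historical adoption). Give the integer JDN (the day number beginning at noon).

1938496

JDN 2299161 is 15 October 1582 CE (Gregorian); the target day is −360665 days from there, so JDN = 1938496.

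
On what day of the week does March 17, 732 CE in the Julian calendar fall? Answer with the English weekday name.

This is JDN 1988497 (21 March 732 Gregorian).
Since JDN mod 7 = 0 (0 = Monday), the day is Monday.

Monday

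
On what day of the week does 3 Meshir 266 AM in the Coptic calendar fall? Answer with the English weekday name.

In the proleptic Gregorian calendar this is 30 January 550 (JDN 1921973).
JDN 1921973 mod 7 = 4, and JDN 0 was a Monday, so this is a Friday.

Friday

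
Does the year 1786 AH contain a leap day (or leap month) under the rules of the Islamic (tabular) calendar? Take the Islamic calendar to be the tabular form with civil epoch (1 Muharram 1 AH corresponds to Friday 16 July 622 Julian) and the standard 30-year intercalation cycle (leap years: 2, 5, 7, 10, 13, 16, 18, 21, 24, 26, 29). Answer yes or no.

Year 1786 AH is year 16 of its 30-year cycle; leap positions are 2, 5, 7, 10, 13, 16, 18, 21, 24, 26, 29, so it is a leap year (355 days).

yes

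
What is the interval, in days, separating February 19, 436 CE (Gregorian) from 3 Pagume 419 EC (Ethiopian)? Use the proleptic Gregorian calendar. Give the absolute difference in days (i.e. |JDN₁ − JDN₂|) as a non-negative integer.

JDN of the first date = 1880355.
JDN of the second date = 1877257.
|1877257 − 1880355| = 3098.

3098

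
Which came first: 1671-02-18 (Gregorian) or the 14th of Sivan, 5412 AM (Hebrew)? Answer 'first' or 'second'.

Converting both to JDN: 2331429 vs 2324582; the smaller is the second.

second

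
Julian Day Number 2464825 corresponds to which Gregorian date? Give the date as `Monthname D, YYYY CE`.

JDN 2451545 is 1 Jan 2000; 2464825 is +13280 days from there.

May 11, 2036 CE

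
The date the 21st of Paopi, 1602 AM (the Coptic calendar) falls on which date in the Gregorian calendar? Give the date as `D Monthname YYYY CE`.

30 October 1885 CE

Both dates share Julian Day Number 2409845; in the Gregorian calendar that is 30 October 1885 CE.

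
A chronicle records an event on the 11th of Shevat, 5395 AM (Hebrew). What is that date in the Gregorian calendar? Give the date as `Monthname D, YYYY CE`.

January 30, 1635 CE

Both dates share Julian Day Number 2318261; in the Gregorian calendar that is 30 January 1635 CE.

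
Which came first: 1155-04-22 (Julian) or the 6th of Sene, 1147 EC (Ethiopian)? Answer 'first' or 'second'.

The two dates have Julian Day Numbers 2143033 and 2143072 respectively.
Since 2143033 < 2143072, the first date comes first.

first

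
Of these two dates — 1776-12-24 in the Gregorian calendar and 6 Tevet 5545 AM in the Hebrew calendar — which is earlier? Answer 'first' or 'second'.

First date → JDN 2370089; second date → JDN 2373006.
JDN 2370089 < JDN 2373006, so the first date is earlier.

first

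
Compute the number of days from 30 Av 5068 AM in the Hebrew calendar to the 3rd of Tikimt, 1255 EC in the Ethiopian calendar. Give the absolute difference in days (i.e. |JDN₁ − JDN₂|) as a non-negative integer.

16758

First date → JDN 2199034; second date → JDN 2182276.
The interval is |2199034 − 2182276| = 16758 days.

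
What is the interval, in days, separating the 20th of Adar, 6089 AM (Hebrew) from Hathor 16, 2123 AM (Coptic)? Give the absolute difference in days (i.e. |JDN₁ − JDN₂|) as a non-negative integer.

First date → JDN 2571791; second date → JDN 2600165.
The interval is |2571791 − 2600165| = 28374 days.

28374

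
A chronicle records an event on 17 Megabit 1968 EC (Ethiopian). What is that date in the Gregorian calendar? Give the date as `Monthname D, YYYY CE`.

Both dates share Julian Day Number 2442864; in the Gregorian calendar that is 26 March 1976 CE.

March 26, 1976 CE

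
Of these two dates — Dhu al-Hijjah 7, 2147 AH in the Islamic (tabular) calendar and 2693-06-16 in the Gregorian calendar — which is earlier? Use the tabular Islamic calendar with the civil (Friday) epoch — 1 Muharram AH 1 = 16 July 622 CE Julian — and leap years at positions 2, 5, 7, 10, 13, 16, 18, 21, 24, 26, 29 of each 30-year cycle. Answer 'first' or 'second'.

First date → JDN 2709242; second date → JDN 2704825.
JDN 2704825 < JDN 2709242, so the second date is earlier.

second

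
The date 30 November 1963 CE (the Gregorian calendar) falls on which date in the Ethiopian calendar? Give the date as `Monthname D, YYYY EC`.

Julian Day Number of the source date = 2438364.
Converting JDN 2438364 to the Ethiopian calendar gives 20 Hidar 1956 EC.

Hidar 20, 1956 EC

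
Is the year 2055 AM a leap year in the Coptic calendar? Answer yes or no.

yes

2055 mod 4 = 3; in the Coptic calendar a year is leap when year mod 4 = 3, so it is a leap year.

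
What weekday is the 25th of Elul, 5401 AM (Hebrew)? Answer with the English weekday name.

This is JDN 2320666 (31 August 1641 Gregorian).
2320666 ≡ 5 (mod 7); counting from Monday = 0 gives Saturday.

Saturday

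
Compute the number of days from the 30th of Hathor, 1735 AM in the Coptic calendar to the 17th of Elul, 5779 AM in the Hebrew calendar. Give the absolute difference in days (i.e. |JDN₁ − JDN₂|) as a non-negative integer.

282

JDN of the first date = 2458462.
JDN of the second date = 2458744.
|2458744 − 2458462| = 282.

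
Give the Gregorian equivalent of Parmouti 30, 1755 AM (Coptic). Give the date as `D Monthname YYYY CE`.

Both dates share Julian Day Number 2465917; in the Gregorian calendar that is 8 May 2039 CE.

8 May 2039 CE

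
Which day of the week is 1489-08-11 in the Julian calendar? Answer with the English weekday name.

Equivalently 20 August 1489 Gregorian, JDN 2265138.
2265138 ≡ 1 (mod 7); counting from Monday = 0 gives Tuesday.

Tuesday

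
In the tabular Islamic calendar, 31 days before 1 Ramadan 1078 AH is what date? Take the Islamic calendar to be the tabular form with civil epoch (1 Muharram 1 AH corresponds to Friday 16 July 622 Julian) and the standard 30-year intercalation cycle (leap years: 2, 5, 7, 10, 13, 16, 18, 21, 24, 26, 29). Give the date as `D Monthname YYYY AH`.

Counting 31 days back from JDN 2330329 reaches JDN 2330298, which is 29 Rajab 1078 AH.

29 Rajab 1078 AH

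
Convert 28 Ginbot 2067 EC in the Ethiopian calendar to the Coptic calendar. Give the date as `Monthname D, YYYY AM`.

Both dates share Julian Day Number 2479094; in the Coptic calendar that is 28 Pashons 1791 AM.

Pashons 28, 1791 AM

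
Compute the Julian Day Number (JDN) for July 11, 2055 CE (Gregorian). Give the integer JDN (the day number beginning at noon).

2471825

JDN 2400001 is 17 November 1858 CE (Gregorian), MJD 0; the target day is +71824 days from there, so JDN = 2471825.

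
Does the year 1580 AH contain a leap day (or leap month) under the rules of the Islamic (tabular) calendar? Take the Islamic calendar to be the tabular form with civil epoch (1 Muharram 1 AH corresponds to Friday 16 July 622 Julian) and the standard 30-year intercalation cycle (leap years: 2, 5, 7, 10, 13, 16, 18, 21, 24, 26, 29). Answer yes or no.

Year 1580 AH is year 20 of its 30-year cycle; leap positions are 2, 5, 7, 10, 13, 16, 18, 21, 24, 26, 29, so it is a common year (354 days).

no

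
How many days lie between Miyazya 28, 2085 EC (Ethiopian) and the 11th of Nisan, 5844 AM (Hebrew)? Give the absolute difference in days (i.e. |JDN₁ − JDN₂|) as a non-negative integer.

3307

JDN of the first date = 2485639.
JDN of the second date = 2482332.
|2482332 − 2485639| = 3307.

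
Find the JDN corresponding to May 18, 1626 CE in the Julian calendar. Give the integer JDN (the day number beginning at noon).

Equivalently 28 May 1626 (Gregorian).
JDN 2451545 is 1 January 2000 CE (Gregorian); the target day is −136453 days from there, so JDN = 2315092.

2315092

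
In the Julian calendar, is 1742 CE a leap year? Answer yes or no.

1742 mod 4 = 2, so it is a common year in the Julian calendar.

no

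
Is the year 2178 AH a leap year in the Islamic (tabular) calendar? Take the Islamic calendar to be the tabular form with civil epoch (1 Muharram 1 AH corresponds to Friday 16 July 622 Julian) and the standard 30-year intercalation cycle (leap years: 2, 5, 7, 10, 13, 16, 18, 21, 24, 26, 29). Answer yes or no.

yes

Year 2178 AH is year 18 of its 30-year cycle; leap positions are 2, 5, 7, 10, 13, 16, 18, 21, 24, 26, 29, so it is a leap year (355 days).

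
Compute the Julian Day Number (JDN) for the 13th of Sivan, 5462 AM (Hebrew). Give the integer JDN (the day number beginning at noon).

2342862

Equivalently 9 June 1702 (Gregorian).
JDN 2299161 is 15 October 1582 CE (Gregorian); the target day is +43701 days from there, so JDN = 2342862.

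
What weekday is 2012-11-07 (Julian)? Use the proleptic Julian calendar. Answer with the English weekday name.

Tuesday

In the Gregorian calendar this is 20 November 2012 (JDN 2456252).
2456252 ≡ 1 (mod 7); counting from Monday = 0 gives Tuesday.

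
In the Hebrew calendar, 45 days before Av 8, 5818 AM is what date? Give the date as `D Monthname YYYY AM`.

JDN of Av 8, 5818 AM = 2472939.
2472939 − 45 = 2472894.
JDN 2472894 in the Hebrew calendar is 22 Sivan 5818 AM.

22 Sivan 5818 AM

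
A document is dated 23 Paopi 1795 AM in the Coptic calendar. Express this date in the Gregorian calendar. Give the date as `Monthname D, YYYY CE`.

Julian Day Number of the source date = 2480340.
Converting JDN 2480340 to the Gregorian calendar gives 2 November 2078 CE.

November 2, 2078 CE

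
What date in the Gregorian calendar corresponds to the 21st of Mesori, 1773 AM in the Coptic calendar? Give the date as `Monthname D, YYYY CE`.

August 27, 2057 CE

Julian Day Number of the source date = 2472603.
Converting JDN 2472603 to the Gregorian calendar gives 27 August 2057 CE.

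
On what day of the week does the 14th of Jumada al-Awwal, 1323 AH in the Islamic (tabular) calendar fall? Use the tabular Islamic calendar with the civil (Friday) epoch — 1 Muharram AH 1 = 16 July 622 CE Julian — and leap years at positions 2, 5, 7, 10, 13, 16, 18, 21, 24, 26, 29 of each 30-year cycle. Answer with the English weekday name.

Equivalently 17 July 1905 Gregorian, JDN 2417044.
Since JDN mod 7 = 0 (0 = Monday), the day is Monday.

Monday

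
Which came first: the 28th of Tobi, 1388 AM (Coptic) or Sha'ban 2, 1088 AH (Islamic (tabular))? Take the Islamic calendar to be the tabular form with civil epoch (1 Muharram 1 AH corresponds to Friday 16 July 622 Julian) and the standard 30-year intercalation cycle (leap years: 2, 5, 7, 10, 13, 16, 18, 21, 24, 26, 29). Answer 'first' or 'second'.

Converting both to JDN: 2331779 vs 2333845; the smaller is the first.

first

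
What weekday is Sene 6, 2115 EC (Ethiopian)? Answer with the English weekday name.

Equivalently 14 June 2123 Gregorian, JDN 2496634.
2496634 ≡ 0 (mod 7); counting from Monday = 0 gives Monday.

Monday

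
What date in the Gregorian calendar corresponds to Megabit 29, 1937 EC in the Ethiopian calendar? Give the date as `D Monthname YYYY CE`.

Julian Day Number of the source date = 2431553.
Converting JDN 2431553 to the Gregorian calendar gives 7 April 1945 CE.

7 April 1945 CE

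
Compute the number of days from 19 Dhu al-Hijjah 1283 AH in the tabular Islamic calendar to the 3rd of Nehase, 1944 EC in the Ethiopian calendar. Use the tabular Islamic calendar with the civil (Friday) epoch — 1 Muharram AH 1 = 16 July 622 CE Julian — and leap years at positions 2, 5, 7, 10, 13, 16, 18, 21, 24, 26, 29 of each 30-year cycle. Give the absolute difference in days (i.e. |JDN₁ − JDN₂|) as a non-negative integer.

JDN of the first date = 2403081.
JDN of the second date = 2434234.
|2434234 − 2403081| = 31153.

31153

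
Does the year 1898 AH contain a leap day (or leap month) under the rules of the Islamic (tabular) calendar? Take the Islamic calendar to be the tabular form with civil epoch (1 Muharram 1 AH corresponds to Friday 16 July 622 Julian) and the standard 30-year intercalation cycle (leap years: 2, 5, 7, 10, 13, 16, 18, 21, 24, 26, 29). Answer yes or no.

Year 1898 AH is year 8 of its 30-year cycle; leap positions are 2, 5, 7, 10, 13, 16, 18, 21, 24, 26, 29, so it is a common year (354 days).

no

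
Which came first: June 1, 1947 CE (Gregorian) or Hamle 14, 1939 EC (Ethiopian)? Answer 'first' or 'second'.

The two dates have Julian Day Numbers 2432338 and 2432388 respectively.
Since 2432338 < 2432388, the first date comes first.

first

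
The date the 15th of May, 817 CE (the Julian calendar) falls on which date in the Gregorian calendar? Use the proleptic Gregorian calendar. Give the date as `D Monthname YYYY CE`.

For dates in this range the Gregorian date is 4 days ahead of the Julian.
15 May 817 Julian + 4 days → 19 May 817 Gregorian.

19 May 817 CE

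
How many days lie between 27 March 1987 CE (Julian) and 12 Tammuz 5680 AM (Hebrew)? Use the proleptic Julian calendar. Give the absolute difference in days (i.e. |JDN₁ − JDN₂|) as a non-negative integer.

24391

First date → JDN 2446895; second date → JDN 2422504.
The interval is |2446895 − 2422504| = 24391 days.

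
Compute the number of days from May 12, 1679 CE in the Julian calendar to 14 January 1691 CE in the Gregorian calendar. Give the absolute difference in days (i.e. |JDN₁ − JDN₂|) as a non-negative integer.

First date → JDN 2334444; second date → JDN 2338699.
The interval is |2334444 − 2338699| = 4255 days.

4255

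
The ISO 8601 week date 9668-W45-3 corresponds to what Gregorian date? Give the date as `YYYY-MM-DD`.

ISO week 1 of 9668 is the week containing the first Thursday of 9668.
Week 45, day 3 (Wednesday) lands on 9668-11-07.

9668-11-07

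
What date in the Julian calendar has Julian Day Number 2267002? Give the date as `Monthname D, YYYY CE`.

September 18, 1494 CE

The proleptic Gregorian equivalent of JDN 2267002 is 27 September 1494.
In the Julian calendar that day is September 18, 1494 CE.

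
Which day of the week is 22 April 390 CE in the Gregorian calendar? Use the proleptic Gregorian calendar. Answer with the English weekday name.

Sunday

JDN 1863616 mod 7 = 6, and JDN 0 was a Monday, so this is a Sunday.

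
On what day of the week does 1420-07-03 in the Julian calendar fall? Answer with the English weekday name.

Wednesday

Equivalently 12 July 1420 Gregorian, JDN 2239897.
2239897 ≡ 2 (mod 7); counting from Monday = 0 gives Wednesday.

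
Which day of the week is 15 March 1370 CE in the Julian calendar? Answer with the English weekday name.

Friday

Equivalently 23 March 1370 Gregorian, JDN 2221524.
2221524 ≡ 4 (mod 7); counting from Monday = 0 gives Friday.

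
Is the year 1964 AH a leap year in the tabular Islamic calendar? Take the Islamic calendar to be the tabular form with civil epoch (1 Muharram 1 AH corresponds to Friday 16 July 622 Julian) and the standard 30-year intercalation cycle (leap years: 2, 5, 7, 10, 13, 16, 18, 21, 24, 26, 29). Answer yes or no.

no

Year 1964 AH is year 14 of its 30-year cycle; leap positions are 2, 5, 7, 10, 13, 16, 18, 21, 24, 26, 29, so it is a common year (354 days).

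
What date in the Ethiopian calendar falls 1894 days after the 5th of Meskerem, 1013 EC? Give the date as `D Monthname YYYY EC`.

13 Hidar 1018 EC

JDN of the 5th of Meskerem, 1013 EC = 2093858.
2093858 + 1894 = 2095752.
JDN 2095752 in the Ethiopian calendar is 13 Hidar 1018 EC.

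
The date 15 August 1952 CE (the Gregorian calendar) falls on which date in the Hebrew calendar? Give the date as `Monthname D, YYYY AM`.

Both dates share Julian Day Number 2434240; in the Hebrew calendar that is 24 Av 5712 AM.

Av 24, 5712 AM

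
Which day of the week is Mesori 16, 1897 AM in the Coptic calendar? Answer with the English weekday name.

Thursday

This is JDN 2517889 (23 August 2181 Gregorian).
JDN 2517889 mod 7 = 3, and JDN 0 was a Monday, so this is a Thursday.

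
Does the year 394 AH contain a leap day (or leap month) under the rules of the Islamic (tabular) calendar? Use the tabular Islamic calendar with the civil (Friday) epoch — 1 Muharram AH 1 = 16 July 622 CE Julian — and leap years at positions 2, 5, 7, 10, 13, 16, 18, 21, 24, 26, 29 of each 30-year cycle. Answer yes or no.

Year 394 AH is year 4 of its 30-year cycle; leap positions are 2, 5, 7, 10, 13, 16, 18, 21, 24, 26, 29, so it is a common year (354 days).

no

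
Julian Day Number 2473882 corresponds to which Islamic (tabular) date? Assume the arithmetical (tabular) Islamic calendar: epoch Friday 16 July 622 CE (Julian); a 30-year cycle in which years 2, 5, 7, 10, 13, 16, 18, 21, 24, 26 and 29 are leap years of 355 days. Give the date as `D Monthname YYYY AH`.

The Gregorian equivalent of JDN 2473882 is 26 February 2061.
In the tabular Islamic calendar that day is 6 Shawwal 1483 AH.

6 Shawwal 1483 AH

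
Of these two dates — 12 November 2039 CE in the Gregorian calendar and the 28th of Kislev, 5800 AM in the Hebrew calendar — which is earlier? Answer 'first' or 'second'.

first

First date → JDN 2466105; second date → JDN 2466138.
JDN 2466105 < JDN 2466138, so the first date is earlier.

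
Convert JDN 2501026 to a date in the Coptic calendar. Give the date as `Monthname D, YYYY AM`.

Paoni 15, 1851 AM

JDN 2501026 is 23 June 2135 in the Gregorian calendar.
In the Coptic calendar that day is Paoni 15, 1851 AM.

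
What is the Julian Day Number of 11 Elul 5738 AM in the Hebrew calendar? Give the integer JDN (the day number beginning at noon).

2443765

In the Gregorian calendar the same day is 13 September 1978.
JDN 2299161 is 15 October 1582 CE (Gregorian); the target day is +144604 days from there, so JDN = 2443765.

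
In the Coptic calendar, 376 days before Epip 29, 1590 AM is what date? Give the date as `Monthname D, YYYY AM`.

Counting 376 days back from JDN 2405740 reaches JDN 2405364, which is Epip 18, 1589 AM.

Epip 18, 1589 AM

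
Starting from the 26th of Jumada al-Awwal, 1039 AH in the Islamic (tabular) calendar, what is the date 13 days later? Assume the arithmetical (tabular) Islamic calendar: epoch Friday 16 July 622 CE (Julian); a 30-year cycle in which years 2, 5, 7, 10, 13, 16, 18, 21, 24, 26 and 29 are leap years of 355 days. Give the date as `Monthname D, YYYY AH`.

The starting date is JDN 2316416; 2316416 + 13 = 2316429.
JDN 2316429 corresponds to Jumada al-Thani 9, 1039 AH.

Jumada al-Thani 9, 1039 AH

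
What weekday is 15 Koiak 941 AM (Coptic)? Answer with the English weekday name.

Wednesday

In the proleptic Gregorian calendar this is 18 December 1224 (JDN 2168469).
Since JDN mod 7 = 2 (0 = Monday), the day is Wednesday.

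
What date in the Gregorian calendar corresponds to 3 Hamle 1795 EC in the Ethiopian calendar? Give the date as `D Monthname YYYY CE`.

9 July 1803 CE

Both dates share Julian Day Number 2379781; in the Gregorian calendar that is 9 July 1803 CE.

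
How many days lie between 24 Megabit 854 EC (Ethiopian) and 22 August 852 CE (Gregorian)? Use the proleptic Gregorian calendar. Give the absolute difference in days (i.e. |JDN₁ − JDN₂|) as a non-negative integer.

First date → JDN 2035982; second date → JDN 2032481.
The interval is |2035982 − 2032481| = 3501 days.

3501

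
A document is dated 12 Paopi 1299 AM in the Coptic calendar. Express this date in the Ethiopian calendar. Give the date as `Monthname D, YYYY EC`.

Tikimt 12, 1575 EC

Julian Day Number of the source date = 2299165.
Converting JDN 2299165 to the Ethiopian calendar gives 12 Tikimt 1575 EC.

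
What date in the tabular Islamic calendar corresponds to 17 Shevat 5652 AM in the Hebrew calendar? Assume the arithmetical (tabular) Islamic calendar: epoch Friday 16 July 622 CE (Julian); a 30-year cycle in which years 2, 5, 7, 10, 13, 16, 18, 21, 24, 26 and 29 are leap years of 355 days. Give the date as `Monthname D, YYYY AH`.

Julian Day Number of the source date = 2412144.
Converting JDN 2412144 to the tabular Islamic calendar gives 16 Rajab 1309 AH.

Rajab 16, 1309 AH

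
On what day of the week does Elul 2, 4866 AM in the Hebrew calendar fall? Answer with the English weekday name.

Saturday

In the proleptic Gregorian calendar this is 11 August 1106 (JDN 2125240).
JDN 2125240 mod 7 = 5, and JDN 0 was a Monday, so this is a Saturday.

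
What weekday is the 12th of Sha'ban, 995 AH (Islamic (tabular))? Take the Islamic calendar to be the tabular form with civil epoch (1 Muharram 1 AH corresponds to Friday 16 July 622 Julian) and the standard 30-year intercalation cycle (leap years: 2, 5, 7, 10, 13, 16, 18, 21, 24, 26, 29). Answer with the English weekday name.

Saturday

This is JDN 2300898 (18 July 1587 Gregorian).
JDN 2300898 mod 7 = 5, and JDN 0 was a Monday, so this is a Saturday.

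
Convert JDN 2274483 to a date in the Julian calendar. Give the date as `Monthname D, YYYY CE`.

March 13, 1515 CE

The proleptic Gregorian equivalent of JDN 2274483 is 23 March 1515.
In the Julian calendar that day is March 13, 1515 CE.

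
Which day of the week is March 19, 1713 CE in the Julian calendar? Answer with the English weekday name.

In the Gregorian calendar this is 30 March 1713 (JDN 2346809).
Since JDN mod 7 = 3 (0 = Monday), the day is Thursday.

Thursday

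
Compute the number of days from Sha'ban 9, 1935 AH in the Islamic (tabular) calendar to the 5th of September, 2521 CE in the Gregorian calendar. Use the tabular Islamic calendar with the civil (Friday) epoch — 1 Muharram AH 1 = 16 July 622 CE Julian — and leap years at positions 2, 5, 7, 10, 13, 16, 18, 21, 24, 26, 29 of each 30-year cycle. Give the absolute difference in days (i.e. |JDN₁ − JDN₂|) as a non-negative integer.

8084

JDN of the first date = 2634000.
JDN of the second date = 2642084.
|2642084 − 2634000| = 8084.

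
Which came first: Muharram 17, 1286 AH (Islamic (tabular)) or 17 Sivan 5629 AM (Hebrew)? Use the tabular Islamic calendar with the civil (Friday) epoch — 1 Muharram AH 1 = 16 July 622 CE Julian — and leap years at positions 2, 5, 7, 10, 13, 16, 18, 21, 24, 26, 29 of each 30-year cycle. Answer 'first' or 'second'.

Converting both to JDN: 2403817 vs 2403845; the smaller is the first.

first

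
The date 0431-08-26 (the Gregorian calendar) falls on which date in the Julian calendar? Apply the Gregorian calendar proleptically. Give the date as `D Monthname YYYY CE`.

25 August 431 CE

For dates in this range the Gregorian date is 1 day ahead of the Julian.
26 August 431 Gregorian − 1 day → 25 August 431 Julian.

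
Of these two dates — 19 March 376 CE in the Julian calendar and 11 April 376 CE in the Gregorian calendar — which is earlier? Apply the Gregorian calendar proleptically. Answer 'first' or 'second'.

first

Converting both to JDN: 1858470 vs 1858492; the smaller is the first.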